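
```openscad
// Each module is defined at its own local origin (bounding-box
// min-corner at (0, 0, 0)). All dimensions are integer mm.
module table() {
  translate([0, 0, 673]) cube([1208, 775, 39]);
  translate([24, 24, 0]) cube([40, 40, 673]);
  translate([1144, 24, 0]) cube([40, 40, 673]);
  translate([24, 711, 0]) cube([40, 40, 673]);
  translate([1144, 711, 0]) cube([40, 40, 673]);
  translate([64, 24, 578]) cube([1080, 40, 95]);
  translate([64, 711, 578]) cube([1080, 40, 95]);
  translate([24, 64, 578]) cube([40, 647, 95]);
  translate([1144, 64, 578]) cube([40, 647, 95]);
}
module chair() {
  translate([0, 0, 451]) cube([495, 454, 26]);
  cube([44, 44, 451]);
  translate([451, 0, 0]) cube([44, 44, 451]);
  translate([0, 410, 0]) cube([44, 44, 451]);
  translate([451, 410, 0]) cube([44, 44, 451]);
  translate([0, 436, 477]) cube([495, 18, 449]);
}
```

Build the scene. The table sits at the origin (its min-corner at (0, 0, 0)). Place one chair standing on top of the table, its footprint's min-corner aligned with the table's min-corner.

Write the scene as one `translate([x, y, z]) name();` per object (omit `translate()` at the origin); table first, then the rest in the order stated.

table();
translate([0, 0, 712]) chair();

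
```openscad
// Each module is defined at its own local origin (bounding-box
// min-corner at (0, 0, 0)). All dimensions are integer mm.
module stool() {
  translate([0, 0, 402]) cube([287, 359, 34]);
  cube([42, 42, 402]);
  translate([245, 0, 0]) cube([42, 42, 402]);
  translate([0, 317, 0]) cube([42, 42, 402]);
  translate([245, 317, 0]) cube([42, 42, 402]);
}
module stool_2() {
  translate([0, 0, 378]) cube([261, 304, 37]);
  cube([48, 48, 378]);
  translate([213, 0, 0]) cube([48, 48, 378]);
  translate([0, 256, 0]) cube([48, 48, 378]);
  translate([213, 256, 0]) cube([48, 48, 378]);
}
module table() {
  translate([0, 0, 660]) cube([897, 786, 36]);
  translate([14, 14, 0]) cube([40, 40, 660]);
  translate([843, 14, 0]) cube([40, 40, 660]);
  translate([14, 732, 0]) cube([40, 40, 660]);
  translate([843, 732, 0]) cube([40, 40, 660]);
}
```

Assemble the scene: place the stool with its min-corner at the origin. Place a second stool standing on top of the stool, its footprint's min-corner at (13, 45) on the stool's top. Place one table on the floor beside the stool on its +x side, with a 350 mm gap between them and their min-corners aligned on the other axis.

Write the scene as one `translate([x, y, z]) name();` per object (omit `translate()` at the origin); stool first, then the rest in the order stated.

stool();
translate([13, 45, 436]) stool_2();
translate([637, 0, 0]) table();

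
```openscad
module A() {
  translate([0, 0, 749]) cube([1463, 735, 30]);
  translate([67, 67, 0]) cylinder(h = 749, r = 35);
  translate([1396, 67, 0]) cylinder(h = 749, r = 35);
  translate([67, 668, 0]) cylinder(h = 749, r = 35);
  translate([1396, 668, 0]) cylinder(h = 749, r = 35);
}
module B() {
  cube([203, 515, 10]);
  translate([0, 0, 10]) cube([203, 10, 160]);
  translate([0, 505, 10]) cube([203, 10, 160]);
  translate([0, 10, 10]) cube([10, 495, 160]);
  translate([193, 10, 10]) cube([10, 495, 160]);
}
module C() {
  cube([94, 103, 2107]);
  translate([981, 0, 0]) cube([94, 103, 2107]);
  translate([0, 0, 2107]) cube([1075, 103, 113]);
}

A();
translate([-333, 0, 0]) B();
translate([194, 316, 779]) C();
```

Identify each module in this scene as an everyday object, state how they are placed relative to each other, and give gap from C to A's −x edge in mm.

A is a table. B is an open box. C is a door frame. The open box is on the floor beside the table on its −x side. The door frame is on top of the table, centred. The gap from the door frame to the table's −x edge is 194 mm.

The door frame's min-x is at 194; the table's min-x is 0; gap = 194 mm.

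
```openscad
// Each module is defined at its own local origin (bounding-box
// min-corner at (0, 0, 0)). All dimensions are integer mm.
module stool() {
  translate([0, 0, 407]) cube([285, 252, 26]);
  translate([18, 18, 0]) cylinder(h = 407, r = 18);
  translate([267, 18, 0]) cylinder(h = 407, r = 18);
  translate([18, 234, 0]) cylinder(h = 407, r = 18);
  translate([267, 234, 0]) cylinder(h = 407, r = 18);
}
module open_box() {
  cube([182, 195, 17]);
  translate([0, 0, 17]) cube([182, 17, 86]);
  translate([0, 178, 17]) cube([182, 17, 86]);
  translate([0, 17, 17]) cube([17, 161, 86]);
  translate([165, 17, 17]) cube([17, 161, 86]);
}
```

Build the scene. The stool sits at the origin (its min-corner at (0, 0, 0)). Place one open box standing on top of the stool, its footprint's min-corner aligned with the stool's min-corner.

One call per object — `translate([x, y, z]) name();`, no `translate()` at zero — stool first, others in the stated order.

stool();
translate([0, 0, 433]) open_box();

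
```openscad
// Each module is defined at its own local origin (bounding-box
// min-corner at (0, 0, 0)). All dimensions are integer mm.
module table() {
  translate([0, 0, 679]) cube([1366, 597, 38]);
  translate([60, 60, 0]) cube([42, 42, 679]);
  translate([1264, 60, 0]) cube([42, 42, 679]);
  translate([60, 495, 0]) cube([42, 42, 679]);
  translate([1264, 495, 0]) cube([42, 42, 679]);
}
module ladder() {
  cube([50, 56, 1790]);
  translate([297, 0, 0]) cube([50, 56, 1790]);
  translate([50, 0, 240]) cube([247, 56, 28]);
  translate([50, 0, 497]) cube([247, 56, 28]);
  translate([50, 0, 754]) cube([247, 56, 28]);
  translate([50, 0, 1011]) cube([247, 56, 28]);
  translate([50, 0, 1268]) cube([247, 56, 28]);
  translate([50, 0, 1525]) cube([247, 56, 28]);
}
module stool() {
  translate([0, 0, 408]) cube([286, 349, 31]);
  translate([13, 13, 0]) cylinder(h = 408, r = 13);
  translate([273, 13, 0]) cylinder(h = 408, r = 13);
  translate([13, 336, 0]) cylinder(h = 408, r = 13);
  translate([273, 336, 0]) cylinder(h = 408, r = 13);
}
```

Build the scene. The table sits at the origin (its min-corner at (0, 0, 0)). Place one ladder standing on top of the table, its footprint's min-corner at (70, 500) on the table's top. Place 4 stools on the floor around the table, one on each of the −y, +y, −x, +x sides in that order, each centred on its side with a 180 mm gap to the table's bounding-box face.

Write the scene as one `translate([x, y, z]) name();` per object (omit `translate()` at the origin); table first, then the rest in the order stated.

table();
translate([70, 500, 717]) ladder();
translate([540, -529, 0]) stool();
translate([540, 777, 0]) stool();
translate([-466, 124, 0]) stool();
translate([1546, 124, 0]) stool();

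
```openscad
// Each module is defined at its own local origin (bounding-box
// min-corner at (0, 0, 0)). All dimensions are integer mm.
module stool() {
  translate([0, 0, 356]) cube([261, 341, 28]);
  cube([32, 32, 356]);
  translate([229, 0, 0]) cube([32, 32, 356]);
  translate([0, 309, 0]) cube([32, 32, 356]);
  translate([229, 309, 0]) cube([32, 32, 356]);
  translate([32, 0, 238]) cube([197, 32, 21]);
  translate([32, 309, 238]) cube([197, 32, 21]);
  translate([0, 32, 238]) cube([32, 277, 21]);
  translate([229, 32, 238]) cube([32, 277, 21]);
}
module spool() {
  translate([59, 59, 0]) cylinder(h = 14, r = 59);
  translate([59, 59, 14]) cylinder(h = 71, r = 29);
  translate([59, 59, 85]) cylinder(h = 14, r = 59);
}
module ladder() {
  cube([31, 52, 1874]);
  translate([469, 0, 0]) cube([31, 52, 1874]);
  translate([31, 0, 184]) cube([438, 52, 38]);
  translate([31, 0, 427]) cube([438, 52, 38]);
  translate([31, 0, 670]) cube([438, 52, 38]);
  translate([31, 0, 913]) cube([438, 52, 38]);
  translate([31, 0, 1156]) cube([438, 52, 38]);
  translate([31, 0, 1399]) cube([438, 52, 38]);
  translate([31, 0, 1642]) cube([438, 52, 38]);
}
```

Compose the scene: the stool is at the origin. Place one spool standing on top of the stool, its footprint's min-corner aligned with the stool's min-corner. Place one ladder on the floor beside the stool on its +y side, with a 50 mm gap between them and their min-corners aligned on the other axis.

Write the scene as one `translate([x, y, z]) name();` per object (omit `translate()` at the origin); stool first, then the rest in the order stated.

stool();
translate([0, 0, 384]) spool();
translate([0, 391, 0]) ladder();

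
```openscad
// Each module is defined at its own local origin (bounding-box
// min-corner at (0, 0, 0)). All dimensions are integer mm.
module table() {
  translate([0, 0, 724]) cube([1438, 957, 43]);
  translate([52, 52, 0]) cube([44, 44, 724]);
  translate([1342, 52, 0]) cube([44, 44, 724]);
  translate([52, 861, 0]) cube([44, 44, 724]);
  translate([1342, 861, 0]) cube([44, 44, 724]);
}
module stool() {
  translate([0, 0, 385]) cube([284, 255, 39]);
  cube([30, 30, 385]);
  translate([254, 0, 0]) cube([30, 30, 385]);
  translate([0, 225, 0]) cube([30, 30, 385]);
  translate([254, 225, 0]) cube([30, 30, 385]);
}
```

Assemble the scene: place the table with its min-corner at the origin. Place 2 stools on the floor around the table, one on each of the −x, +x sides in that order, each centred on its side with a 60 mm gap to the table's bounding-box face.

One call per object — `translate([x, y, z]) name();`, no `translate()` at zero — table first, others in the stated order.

table();
translate([-344, 351, 0]) stool();
translate([1498, 351, 0]) stool();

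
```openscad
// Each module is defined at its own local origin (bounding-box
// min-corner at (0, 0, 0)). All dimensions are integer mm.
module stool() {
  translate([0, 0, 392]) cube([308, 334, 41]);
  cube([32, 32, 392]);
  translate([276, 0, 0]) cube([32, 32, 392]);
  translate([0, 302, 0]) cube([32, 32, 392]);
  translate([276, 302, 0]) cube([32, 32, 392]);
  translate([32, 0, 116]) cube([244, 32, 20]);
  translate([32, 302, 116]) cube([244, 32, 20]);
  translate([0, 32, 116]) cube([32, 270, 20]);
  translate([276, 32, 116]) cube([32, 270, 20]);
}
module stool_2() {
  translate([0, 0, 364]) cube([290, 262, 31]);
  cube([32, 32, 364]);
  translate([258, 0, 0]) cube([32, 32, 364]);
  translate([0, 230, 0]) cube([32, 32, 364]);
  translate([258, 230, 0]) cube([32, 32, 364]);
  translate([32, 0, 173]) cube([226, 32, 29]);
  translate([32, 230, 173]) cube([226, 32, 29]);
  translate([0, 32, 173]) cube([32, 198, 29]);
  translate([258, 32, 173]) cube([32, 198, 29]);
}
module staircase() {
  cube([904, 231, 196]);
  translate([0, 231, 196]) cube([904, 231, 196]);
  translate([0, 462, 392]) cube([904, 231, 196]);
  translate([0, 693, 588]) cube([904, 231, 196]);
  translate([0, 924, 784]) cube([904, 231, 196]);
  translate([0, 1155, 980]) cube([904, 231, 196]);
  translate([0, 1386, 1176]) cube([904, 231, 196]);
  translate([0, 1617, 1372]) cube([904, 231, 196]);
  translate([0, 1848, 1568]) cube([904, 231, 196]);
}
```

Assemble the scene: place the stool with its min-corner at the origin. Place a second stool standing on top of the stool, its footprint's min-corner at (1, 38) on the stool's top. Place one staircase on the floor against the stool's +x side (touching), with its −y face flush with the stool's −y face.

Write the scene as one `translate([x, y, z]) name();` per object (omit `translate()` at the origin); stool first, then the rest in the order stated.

stool();
translate([1, 38, 433]) stool_2();
translate([308, 0, 0]) staircase();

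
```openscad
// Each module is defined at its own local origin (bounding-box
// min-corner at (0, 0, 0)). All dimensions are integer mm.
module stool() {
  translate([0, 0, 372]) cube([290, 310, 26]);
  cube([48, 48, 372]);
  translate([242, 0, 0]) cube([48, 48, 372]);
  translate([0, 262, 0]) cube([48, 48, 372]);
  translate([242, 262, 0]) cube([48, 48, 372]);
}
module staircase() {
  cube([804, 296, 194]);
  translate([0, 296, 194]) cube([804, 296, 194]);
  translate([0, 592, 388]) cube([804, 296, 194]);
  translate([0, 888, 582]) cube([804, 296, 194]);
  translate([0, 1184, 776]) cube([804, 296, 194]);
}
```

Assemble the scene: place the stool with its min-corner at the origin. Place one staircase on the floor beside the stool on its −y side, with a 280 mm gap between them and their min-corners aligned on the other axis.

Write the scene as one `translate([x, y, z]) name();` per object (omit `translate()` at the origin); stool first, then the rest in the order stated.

stool();
translate([0, -1760, 0]) staircase();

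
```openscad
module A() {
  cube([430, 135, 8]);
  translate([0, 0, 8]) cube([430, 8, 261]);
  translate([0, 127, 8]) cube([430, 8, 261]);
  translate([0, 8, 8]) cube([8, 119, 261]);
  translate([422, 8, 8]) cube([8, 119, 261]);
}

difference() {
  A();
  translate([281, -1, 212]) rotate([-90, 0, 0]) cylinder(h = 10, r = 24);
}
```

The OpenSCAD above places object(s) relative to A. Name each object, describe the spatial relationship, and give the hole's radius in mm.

The subtracted cylinder has r = 24 mm.

A is an open box. The open box has a circular hole through its front wall. The hole's radius is 24 mm.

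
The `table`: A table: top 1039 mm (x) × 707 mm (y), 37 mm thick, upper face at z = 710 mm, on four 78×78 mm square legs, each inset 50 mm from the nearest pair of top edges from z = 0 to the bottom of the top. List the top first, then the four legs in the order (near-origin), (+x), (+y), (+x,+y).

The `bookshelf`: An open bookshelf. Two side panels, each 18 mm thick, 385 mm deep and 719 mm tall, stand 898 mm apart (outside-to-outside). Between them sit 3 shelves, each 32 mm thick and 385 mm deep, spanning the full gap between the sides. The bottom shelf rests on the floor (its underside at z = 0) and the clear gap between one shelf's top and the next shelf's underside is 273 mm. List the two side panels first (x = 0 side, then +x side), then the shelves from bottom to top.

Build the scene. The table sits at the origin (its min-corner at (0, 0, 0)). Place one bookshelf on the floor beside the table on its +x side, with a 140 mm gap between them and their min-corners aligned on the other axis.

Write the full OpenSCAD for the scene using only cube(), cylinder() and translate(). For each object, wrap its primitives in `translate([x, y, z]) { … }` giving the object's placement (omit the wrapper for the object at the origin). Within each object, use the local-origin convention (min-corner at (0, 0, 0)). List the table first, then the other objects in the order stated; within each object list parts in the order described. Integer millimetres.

translate([0, 0, 673]) cube([1039, 707, 37]);
translate([50, 50, 0]) cube([78, 78, 673]);
translate([911, 50, 0]) cube([78, 78, 673]);
translate([50, 579, 0]) cube([78, 78, 673]);
translate([911, 579, 0]) cube([78, 78, 673]);
translate([1179, 0, 0]) {
  cube([18, 385, 719]);
  translate([880, 0, 0]) cube([18, 385, 719]);
  translate([18, 0, 0]) cube([862, 385, 32]);
  translate([18, 0, 305]) cube([862, 385, 32]);
  translate([18, 0, 610]) cube([862, 385, 32]);
}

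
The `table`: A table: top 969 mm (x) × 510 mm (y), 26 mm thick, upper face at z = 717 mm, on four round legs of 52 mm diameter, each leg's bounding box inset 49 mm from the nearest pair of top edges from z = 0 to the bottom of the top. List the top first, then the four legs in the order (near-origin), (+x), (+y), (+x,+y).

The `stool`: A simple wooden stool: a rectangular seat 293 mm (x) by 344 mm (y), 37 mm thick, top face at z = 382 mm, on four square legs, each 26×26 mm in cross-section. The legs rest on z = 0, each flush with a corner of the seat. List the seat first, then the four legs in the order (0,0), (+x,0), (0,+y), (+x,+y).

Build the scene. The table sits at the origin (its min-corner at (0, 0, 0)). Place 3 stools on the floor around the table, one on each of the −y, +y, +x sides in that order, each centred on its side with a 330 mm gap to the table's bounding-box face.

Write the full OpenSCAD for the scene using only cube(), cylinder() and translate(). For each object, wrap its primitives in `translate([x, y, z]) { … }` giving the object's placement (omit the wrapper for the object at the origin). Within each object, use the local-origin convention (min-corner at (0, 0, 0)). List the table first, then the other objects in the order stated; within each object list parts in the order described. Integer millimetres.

translate([0, 0, 691]) cube([969, 510, 26]);
translate([75, 75, 0]) cylinder(h = 691, r = 26);
translate([894, 75, 0]) cylinder(h = 691, r = 26);
translate([75, 435, 0]) cylinder(h = 691, r = 26);
translate([894, 435, 0]) cylinder(h = 691, r = 26);
translate([338, -674, 0]) {
  translate([0, 0, 345]) cube([293, 344, 37]);
  cube([26, 26, 345]);
  translate([267, 0, 0]) cube([26, 26, 345]);
  translate([0, 318, 0]) cube([26, 26, 345]);
  translate([267, 318, 0]) cube([26, 26, 345]);
}
translate([338, 840, 0]) {
  translate([0, 0, 345]) cube([293, 344, 37]);
  cube([26, 26, 345]);
  translate([267, 0, 0]) cube([26, 26, 345]);
  translate([0, 318, 0]) cube([26, 26, 345]);
  translate([267, 318, 0]) cube([26, 26, 345]);
}
translate([1299, 83, 0]) {
  translate([0, 0, 345]) cube([293, 344, 37]);
  cube([26, 26, 345]);
  translate([267, 0, 0]) cube([26, 26, 345]);
  translate([0, 318, 0]) cube([26, 26, 345]);
  translate([267, 318, 0]) cube([26, 26, 345]);
}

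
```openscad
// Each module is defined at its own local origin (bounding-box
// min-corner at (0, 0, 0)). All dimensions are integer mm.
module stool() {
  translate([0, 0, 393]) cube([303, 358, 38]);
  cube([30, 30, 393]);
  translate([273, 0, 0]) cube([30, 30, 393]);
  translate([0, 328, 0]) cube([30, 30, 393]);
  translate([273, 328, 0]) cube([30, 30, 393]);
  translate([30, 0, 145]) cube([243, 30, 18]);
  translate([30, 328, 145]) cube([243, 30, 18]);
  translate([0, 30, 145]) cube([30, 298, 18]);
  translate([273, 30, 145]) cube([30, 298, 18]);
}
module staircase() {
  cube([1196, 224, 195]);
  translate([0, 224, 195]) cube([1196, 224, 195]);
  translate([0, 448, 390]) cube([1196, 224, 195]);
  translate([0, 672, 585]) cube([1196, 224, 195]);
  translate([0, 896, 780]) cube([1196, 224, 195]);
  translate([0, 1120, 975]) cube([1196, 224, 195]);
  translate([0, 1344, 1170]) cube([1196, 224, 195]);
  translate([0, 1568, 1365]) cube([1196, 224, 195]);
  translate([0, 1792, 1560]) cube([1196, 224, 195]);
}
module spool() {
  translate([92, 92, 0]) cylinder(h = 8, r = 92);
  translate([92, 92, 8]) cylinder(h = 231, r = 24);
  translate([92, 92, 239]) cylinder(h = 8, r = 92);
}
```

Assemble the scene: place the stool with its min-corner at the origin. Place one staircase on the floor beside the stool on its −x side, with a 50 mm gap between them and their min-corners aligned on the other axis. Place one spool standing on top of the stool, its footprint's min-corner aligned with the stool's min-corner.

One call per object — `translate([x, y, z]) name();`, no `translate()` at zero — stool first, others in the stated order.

stool();
translate([-1246, 0, 0]) staircase();
translate([0, 0, 431]) spool();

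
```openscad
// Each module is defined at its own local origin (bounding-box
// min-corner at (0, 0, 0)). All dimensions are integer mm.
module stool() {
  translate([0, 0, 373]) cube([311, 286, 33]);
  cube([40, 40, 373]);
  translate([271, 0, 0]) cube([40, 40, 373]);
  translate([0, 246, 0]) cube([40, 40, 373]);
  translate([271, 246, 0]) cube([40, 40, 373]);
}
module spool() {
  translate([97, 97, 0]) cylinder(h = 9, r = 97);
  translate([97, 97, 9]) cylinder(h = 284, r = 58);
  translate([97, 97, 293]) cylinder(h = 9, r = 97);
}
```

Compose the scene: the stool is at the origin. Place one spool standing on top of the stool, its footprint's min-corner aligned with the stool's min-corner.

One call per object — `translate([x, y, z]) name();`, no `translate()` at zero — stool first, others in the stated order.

stool();
translate([0, 0, 406]) spool();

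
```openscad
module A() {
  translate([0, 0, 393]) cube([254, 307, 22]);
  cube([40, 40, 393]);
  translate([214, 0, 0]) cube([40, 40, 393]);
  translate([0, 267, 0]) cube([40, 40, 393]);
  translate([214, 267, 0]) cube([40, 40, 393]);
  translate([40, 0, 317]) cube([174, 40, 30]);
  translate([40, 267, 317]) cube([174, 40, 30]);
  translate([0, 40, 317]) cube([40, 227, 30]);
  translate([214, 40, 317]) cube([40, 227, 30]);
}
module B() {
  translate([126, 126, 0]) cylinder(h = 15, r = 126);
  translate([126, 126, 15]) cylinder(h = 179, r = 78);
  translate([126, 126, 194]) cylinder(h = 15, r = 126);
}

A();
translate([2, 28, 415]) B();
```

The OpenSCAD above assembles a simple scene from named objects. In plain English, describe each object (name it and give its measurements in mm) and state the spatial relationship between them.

A is a four-legged stool. The seat is 254×307 mm, 22 mm thick, top at z = 415 mm. It stands on four square legs, each 40×40 mm in cross-section, from z = 0 to the seat underside, each flush with a corner of the seat. Four stretchers, 40 mm wide and 30 mm tall, connect adjacent legs with their undersides at z = 317 mm, each running between the inner faces of the legs it joins and aligned with the legs' outer faces on the other axis.

B is a spool: two coaxial disc flanges of radius 126 mm and thickness 15 mm, joined by a core cylinder of radius 78 mm and height 179 mm. The lower flange rests on z = 0 and the three cylinders share a vertical axis.

The spool is on top of the stool.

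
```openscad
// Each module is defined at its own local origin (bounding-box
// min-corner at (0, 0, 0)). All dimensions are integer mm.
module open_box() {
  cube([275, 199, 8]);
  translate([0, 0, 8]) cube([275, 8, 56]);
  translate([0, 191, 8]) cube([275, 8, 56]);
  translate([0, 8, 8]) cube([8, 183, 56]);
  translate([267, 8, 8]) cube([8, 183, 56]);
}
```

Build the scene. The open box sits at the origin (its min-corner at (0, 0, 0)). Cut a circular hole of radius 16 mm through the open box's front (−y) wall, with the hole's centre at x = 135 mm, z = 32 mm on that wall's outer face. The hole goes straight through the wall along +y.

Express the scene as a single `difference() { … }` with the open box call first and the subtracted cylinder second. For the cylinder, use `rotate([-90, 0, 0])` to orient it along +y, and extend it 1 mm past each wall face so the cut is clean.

difference() {
  open_box();
  translate([135, -1, 32]) rotate([-90, 0, 0]) cylinder(h = 10, r = 16);
}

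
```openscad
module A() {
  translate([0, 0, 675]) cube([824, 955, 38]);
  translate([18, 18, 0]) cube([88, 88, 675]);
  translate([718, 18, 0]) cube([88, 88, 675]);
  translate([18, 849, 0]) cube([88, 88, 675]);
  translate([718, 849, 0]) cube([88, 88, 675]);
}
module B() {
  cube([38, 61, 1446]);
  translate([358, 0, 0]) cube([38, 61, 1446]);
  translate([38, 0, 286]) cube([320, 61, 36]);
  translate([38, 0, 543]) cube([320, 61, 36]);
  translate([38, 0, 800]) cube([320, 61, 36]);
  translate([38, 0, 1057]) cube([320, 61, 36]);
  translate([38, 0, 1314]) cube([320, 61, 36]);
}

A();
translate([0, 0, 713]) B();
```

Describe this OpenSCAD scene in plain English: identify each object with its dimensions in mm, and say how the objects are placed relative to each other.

A is a rectangular dining table. The top is 824×955×38 mm with its upper surface at z = 713 mm. It stands on four 88×88 mm square legs, each inset 18 mm from the nearest pair of top edges, running from the floor to the underside of the top.

B is a wooden ladder with two side rails of 38×61 mm section and 1446 mm height, set 396 mm apart overall. Between them run 5 rectangular rungs (61 mm deep, 36 mm thick), front faces flush with the rails' −y face. The bottom of the first rung is 286 mm above the floor and each subsequent rung is 257 mm higher than the one below.

The ladder is on top of the table.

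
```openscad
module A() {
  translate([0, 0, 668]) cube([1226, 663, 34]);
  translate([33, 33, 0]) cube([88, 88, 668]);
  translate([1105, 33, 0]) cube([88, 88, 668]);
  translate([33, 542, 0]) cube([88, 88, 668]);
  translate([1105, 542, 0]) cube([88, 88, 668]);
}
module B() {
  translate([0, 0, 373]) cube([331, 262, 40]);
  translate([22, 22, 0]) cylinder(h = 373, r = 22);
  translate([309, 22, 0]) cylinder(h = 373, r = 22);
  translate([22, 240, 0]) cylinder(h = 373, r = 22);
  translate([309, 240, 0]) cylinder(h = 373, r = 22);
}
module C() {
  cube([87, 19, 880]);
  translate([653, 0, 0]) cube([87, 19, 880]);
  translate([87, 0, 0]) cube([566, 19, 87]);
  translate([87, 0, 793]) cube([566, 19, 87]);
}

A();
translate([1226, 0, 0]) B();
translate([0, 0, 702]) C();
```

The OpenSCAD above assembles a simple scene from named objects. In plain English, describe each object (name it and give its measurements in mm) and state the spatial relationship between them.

A is a table with a 1226×663 mm rectangular top, 34 mm thick, top surface at z = 702 mm, supported by four 88×88 mm square legs, each inset 33 mm from the nearest pair of top edges, running from the floor.

B is a simple wooden stool: a rectangular seat 331 mm (x) by 262 mm (y), 40 mm thick, top face at z = 413 mm, on four round legs, each 44 mm in diameter. The legs rest on z = 0, each leg's axis is inset half a diameter from the nearest pair of seat edges (so the leg's bounding box is flush with the corner).

C is a picture frame with a 566×706 mm rectangular opening (x by z) and a uniform 87 mm border on every side. Frame depth is 19 mm along y. It is built from two vertical stiles running the full outside height and two horizontal rails spanning the gap between the stiles.

The stool is against the table's +x side, with their −y faces flush. The picture frame is on top of the table.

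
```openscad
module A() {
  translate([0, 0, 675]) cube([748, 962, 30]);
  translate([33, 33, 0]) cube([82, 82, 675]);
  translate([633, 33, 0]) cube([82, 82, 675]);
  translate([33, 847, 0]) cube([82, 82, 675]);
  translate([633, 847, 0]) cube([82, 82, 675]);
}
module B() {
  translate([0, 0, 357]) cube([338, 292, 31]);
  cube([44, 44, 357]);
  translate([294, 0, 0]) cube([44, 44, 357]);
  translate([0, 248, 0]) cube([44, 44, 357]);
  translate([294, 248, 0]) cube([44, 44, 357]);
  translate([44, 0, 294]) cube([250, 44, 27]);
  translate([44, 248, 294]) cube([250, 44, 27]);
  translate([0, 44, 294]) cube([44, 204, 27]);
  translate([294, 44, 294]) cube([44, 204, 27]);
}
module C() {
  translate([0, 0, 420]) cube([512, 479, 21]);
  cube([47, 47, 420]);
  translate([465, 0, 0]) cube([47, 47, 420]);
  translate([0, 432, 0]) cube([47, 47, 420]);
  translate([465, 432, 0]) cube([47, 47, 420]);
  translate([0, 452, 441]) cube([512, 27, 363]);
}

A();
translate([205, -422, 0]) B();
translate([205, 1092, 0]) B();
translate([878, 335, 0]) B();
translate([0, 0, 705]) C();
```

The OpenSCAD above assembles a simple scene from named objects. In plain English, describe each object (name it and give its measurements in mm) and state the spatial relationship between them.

A is a table: top 748 mm (x) × 962 mm (y), 30 mm thick, upper face at z = 705 mm, on four 82×82 mm square legs, each inset 33 mm from the nearest pair of top edges, running from z = 0 to the bottom of the top.

B is a four-legged stool. The seat is 338×292 mm, 31 mm thick, top at z = 388 mm. It stands on four square legs, each 44×44 mm in cross-section, from z = 0 to the seat underside, each flush with a corner of the seat. Four stretchers, 44 mm wide and 27 mm tall, connect adjacent legs with their undersides at z = 294 mm, each running between the inner faces of the legs it joins and aligned with the legs' outer faces on the other axis.

C is a chair: 512×479 mm seat, 21 mm thick, top at z = 441 mm, on four 47 mm square corner legs flush with the seat edges. A 27 mm thick backrest slab spans the full seat width, extending 363 mm above the seat top, its back face flush with the seat's +y edge.

Three stools sit around the table at the −y, +y, +x sides. The chair is on top of the table.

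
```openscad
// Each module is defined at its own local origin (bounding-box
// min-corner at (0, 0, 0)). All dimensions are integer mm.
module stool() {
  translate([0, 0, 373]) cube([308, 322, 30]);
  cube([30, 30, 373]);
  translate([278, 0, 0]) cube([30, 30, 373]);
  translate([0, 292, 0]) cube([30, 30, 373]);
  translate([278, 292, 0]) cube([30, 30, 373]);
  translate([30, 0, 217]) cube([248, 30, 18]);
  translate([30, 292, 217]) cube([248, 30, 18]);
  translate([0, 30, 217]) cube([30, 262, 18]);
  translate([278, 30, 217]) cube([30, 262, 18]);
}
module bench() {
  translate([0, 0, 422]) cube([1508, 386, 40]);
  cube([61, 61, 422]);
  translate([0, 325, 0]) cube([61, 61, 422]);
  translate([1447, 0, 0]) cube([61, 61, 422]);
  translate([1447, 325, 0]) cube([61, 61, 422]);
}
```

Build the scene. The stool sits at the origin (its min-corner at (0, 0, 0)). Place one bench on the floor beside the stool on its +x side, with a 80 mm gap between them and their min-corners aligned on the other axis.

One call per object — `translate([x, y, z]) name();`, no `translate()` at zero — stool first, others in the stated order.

stool();
translate([388, 0, 0]) bench();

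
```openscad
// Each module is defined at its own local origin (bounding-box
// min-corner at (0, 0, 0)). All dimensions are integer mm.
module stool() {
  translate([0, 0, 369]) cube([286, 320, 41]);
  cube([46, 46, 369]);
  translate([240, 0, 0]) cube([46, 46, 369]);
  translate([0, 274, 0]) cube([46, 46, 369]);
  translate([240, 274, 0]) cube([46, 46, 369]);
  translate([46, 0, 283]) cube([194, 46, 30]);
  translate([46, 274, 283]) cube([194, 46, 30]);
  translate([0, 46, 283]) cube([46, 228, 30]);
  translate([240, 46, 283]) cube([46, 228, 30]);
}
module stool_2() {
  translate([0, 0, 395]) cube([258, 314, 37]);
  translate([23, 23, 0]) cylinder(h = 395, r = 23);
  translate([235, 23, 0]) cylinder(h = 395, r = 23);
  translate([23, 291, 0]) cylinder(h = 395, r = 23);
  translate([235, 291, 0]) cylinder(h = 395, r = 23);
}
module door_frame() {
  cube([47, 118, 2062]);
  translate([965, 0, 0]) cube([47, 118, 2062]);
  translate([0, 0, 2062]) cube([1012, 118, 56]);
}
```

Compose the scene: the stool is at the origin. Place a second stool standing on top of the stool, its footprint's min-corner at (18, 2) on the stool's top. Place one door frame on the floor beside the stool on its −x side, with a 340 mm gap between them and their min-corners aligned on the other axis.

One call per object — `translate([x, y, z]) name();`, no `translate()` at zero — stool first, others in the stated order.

stool();
translate([18, 2, 410]) stool_2();
translate([-1352, 0, 0]) door_frame();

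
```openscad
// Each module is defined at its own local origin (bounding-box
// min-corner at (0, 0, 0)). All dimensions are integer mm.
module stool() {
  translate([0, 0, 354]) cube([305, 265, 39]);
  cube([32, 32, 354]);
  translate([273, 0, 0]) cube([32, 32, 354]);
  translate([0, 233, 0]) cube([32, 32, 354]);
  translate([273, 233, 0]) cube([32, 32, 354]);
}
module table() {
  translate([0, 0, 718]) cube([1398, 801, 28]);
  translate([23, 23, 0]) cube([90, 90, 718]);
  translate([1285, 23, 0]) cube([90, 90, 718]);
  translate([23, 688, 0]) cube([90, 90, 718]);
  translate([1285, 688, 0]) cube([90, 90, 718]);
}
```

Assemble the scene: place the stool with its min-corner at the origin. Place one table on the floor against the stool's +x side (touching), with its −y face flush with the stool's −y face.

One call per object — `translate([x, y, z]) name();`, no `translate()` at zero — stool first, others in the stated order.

stool();
translate([305, 0, 0]) table();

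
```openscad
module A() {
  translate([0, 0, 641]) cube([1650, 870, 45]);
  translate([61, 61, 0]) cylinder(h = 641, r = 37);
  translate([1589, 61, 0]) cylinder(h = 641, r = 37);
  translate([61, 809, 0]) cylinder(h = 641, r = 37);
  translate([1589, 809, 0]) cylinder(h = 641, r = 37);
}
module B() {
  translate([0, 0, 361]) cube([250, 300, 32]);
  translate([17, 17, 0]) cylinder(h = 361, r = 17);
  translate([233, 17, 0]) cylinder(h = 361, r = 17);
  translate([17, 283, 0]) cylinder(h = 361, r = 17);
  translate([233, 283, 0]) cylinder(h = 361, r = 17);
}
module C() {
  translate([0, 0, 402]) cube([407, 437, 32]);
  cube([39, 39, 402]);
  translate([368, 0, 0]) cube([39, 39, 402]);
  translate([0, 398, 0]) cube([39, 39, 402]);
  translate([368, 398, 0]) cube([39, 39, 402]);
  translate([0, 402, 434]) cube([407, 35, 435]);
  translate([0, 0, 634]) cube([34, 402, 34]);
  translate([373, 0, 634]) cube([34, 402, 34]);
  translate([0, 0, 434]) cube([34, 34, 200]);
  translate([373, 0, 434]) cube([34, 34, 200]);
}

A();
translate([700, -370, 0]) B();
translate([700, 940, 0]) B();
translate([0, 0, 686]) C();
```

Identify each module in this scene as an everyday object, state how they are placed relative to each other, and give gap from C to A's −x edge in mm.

The chair's min-x is at 0; the table's min-x is 0; gap = 0 mm.

A is a table. B is a stool. C is a chair. Two stools sit around the table at the −y, +y sides. The chair is on top of the table. The gap from the chair to the table's −x edge is 0 mm.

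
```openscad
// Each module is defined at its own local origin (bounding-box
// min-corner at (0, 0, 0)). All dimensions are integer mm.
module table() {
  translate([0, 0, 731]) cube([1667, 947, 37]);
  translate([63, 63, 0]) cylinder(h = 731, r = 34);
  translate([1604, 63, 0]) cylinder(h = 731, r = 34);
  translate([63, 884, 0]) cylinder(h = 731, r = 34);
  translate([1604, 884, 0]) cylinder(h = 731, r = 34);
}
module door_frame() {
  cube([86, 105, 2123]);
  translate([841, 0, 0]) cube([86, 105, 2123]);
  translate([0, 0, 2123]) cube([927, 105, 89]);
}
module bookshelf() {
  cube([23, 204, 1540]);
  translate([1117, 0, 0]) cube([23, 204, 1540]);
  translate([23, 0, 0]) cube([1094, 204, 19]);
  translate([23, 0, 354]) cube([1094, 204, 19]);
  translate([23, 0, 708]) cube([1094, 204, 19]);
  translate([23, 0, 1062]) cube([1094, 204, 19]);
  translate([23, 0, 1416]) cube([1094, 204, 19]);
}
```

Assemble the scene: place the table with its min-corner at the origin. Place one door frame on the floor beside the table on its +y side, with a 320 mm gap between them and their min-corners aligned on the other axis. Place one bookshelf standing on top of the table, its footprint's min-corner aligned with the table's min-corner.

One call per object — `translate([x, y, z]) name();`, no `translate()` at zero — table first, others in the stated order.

table();
translate([0, 1267, 0]) door_frame();
translate([0, 0, 768]) bookshelf();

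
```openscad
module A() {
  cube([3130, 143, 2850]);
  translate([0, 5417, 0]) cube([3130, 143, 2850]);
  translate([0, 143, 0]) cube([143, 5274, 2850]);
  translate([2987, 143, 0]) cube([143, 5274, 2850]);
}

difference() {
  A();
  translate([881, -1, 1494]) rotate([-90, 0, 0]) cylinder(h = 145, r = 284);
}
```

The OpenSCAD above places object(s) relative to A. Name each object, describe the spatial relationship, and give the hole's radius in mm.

A is a house frame. The house frame has a circular hole through its front wall. The hole's radius is 284 mm.

The subtracted cylinder has r = 284 mm.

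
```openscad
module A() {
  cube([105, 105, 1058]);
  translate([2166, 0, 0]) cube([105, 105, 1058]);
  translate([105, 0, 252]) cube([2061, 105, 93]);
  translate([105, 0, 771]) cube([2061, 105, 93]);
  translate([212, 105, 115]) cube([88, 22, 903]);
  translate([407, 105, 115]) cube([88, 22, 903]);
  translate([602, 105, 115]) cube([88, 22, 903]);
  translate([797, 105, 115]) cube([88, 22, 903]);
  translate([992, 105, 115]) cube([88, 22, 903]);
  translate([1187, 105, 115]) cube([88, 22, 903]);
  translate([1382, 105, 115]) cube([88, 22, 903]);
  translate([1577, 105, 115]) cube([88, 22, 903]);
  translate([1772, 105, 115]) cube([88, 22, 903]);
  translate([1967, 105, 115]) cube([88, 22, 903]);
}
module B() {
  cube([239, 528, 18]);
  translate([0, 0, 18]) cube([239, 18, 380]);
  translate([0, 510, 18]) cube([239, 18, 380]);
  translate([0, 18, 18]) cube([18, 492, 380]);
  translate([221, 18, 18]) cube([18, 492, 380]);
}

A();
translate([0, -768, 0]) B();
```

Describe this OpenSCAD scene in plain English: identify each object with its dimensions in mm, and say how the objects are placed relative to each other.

A is a fence section. Two 105×105 mm posts, 1058 mm tall, stand on the floor with a clear span of 2061 mm between their inner faces. Two horizontal rails of 105×93 mm section span the gap between the posts with their undersides at z = 252 mm and z = 771 mm, flush with the posts' −y face. 10 pickets, each 88 mm wide, 22 mm thick and 903 mm tall, are fixed to the +y face of the rails with their bottoms at z = 115 mm, evenly spaced across the span with equal gaps (rounded down to the nearest mm) at the −x end and between each pair — any rounding remainder accumulates at the +x end.

B is an open-topped rectangular box: outside dimensions 239×528×398 mm, with a uniform wall and base thickness of 18 mm. The base is a full 239×528 slab on the floor; four walls sit on top of the base. The front and back walls (the −y and +y sides) span the full width; the two side walls fit between them.

The open box is on the floor beside the fence section on its −y side.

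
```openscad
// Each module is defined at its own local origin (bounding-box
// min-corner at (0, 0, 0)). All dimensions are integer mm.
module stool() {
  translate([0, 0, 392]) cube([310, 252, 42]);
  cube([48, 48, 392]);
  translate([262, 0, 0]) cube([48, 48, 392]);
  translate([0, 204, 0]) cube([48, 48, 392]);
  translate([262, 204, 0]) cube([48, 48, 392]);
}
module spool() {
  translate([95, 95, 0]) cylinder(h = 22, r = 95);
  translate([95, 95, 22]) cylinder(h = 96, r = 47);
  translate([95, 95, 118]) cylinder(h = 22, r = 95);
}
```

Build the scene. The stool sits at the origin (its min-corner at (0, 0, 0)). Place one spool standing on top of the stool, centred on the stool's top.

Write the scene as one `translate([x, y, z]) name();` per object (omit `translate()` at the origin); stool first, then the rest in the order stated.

stool();
translate([60, 31, 434]) spool();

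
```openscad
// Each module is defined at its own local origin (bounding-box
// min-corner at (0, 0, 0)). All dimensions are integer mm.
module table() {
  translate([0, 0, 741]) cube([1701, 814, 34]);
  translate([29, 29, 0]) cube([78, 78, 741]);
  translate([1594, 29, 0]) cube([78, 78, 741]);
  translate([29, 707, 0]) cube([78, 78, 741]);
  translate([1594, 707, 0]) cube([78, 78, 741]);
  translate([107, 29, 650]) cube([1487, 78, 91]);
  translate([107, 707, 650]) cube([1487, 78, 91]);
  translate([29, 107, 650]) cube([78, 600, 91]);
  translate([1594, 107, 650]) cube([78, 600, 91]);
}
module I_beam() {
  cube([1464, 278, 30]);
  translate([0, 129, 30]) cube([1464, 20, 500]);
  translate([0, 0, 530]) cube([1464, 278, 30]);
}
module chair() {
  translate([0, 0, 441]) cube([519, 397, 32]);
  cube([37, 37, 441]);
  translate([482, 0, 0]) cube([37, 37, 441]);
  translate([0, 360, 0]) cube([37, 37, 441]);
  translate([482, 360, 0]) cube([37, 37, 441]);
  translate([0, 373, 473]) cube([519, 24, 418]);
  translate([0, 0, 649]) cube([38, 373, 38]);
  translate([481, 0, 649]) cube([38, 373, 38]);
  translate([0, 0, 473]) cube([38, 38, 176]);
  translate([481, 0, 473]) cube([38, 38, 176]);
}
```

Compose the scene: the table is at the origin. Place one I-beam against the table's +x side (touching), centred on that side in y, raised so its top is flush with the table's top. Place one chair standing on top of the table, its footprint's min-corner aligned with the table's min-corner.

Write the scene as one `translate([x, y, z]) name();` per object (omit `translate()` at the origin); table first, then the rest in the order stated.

table();
translate([1701, 268, 215]) I_beam();
translate([0, 0, 775]) chair();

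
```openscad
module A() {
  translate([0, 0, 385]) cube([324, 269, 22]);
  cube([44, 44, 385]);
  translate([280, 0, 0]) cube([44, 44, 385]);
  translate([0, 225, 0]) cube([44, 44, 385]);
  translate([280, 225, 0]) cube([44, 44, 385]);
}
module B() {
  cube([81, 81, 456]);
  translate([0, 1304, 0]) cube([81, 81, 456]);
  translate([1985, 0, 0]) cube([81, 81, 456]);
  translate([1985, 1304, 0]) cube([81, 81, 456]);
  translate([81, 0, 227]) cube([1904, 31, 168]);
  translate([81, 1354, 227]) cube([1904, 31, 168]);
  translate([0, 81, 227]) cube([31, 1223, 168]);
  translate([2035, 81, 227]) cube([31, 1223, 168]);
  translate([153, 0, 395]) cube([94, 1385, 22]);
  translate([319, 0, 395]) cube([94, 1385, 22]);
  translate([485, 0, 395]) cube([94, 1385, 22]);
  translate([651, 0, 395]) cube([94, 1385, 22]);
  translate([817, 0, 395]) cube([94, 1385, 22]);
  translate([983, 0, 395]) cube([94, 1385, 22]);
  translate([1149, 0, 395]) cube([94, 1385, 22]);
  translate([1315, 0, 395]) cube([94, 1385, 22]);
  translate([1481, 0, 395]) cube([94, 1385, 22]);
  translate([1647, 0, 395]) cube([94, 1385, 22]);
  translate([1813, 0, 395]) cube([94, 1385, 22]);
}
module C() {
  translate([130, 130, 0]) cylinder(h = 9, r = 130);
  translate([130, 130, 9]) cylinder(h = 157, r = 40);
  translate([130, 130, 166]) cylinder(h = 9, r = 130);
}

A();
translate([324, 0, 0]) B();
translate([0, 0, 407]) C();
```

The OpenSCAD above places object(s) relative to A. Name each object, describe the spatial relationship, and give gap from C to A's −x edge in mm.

The spool's min-x is at 0; the stool's min-x is 0; gap = 0 mm.

A is a stool. B is a bed frame. C is a spool. The bed frame is against the stool's +x side, with their −y faces flush. The spool is on top of the stool. The gap from the spool to the stool's −x edge is 0 mm.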